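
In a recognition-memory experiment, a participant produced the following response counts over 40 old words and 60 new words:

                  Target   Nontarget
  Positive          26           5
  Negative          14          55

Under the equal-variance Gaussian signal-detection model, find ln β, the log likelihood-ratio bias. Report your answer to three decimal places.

H = 26/40 = 0.6500
FA = 5/60 = 0.0833
z(H) = z(0.6500) = 0.3853
z(FA) = z(0.0833) = -1.3832
ln β = −½·[z(H)² − z(FA)²] = −0.5 × (0.1485 − 1.9132) = 0.88235

ln β = 0.882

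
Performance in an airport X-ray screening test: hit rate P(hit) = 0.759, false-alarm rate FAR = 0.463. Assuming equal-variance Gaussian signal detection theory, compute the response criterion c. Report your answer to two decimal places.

c = -0.31

Φ⁻¹(H) = Φ⁻¹(0.759) = 0.7031
Φ⁻¹(FA) = Φ⁻¹(0.463) = -0.0929
c = −½·[z(H) + z(FA)] = −0.5 × (0.7031 + (-0.0929)) = -0.3051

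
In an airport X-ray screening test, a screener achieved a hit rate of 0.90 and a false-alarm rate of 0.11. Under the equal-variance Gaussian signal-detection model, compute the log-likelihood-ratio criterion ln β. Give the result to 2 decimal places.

z(0.90) = 1.282, z(0.11) = -1.227
ln β = −½·[z(H)² − z(FA)²] = −0.5 × (1.644 − 1.506) = -0.069

ln β = -0.07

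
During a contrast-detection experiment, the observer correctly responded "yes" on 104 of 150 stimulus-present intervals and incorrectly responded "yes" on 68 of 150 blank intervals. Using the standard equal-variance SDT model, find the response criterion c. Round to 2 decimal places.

H = 104/150 = 0.6933
FA = 68/150 = 0.4533
Φ⁻¹(0.6933) = 0.505, Φ⁻¹(0.4533) = -0.117
c = −½·[z(H) + z(FA)] = −0.5 × (0.505 + (-0.117)) = -0.194

c = -0.19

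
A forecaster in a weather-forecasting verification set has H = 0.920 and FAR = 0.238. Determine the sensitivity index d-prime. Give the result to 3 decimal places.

d-prime = 2.118

Φ⁻¹(0.920) = 1.4051, Φ⁻¹(0.238) = -0.7128
d' = z(H) − z(FA) = 1.4051 − (-0.7128) = 2.1179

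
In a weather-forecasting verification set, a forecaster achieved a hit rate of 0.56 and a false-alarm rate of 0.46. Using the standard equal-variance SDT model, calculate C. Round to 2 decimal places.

Φ⁻¹(H) = 0.1510
Φ⁻¹(FA) = -0.1004
c = −½·[z(H) + z(FA)] = −0.5 × (0.1510 + (-0.1004)) = -0.0253
c < 0: the forecaster has a liberal response bias.

C = -0.03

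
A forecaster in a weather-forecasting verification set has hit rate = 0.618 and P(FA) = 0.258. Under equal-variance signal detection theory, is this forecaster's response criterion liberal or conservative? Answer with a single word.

z(H) = 0.300, z(FA) = -0.650
c = −½·(z(H) + z(FA)) = 0.175
c > 0 → conservative criterion (biased toward responding “no”).

conservative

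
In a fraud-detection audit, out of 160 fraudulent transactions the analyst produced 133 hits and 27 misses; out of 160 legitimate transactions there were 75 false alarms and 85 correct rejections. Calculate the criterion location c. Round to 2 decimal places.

c = -0.44

H = 133/160 = 0.8313
FA = 75/160 = 0.4688
Φ⁻¹(H) = 0.959
Φ⁻¹(FA) = -0.078
c = −½·[z(H) + z(FA)] = −0.5 × (0.959 + (-0.078)) = -0.4405
c < 0: the analyst has a liberal response bias.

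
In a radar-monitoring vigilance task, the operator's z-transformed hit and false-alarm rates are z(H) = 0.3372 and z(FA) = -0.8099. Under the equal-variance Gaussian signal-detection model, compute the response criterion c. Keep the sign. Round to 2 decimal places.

c = 0.24

c = −½·[z(H) + z(FA)] = −½·(0.3372 + (-0.8099)) = 0.23635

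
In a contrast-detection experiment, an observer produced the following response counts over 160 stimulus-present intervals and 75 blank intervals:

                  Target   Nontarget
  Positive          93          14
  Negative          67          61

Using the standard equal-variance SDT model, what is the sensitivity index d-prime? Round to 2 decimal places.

d-prime = 1.10

H = 93/160 = 0.5813
FA = 14/75 = 0.1867
z(H) = 0.205
z(FA) = -0.890
d' = z(H) − z(FA) = 0.205 − (-0.890) = 1.095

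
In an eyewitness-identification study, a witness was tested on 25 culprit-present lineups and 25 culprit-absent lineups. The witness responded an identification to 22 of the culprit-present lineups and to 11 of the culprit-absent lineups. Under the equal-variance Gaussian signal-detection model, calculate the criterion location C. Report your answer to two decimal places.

C = -0.51

H = 22/25 = 0.8800
FA = 11/25 = 0.4400
z(0.8800) = 1.175, z(0.4400) = -0.151
c = −½·[z(H) + z(FA)] = −0.5 × (1.175 + (-0.151)) = -0.512
c < 0: the witness has a liberal response bias.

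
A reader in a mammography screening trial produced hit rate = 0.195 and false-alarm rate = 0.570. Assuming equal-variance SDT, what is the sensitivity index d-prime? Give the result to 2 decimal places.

z(0.195) = -0.8596, z(0.570) = 0.1764
d' = z(H) − z(FA) = -0.8596 − 0.1764 = -1.0360

d-prime = -1.04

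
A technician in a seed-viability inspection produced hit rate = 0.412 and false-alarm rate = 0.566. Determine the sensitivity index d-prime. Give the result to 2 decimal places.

d-prime = -0.39

Φ⁻¹(H) = Φ⁻¹(0.412) = -0.2224
Φ⁻¹(FA) = Φ⁻¹(0.566) = 0.1662
d' = z(H) − z(FA) = -0.2224 − 0.1662 = -0.3886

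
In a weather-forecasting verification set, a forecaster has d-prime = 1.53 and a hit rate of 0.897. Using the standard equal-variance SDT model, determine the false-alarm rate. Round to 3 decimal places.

z(hit rate) = z(0.897) = 1.2646
z(FA) = z(H) − d' = 1.2646 − 1.53 = -0.2654
false-alarm rate = Φ(-0.2654) = 0.3954

false-alarm rate = 0.395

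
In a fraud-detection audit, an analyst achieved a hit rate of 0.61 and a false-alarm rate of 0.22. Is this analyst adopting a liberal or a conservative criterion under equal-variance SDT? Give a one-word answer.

z(H) = 0.279, z(FA) = -0.772
c = −½·(z(H) + z(FA)) = 0.2465
c > 0 → conservative criterion (biased toward responding “no”).

conservative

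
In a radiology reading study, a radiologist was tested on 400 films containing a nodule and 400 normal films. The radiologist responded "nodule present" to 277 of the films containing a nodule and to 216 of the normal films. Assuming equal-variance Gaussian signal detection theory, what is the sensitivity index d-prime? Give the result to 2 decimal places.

H = 277/400 = 0.6925
FA = 216/400 = 0.5400
z(0.6925) = 0.5029, z(0.5400) = 0.1004
d' = z(H) − z(FA) = 0.5029 − 0.1004 = 0.4025

d-prime = 0.40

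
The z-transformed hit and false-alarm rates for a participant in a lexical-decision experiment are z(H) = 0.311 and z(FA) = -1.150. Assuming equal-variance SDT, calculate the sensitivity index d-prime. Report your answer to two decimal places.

d' = z(H) − z(FA) = 0.311 − (-1.150) = 1.461

d-prime = 1.46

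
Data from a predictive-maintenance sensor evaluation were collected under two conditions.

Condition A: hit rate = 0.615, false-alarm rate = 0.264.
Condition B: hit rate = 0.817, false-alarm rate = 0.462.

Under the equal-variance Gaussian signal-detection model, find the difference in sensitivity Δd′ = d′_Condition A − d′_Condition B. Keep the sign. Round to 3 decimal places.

Δd′ = -0.076

Condition A: z(0.615) = 0.2924, z(0.264) = -0.6311, d' = 0.9235
Condition B: z(0.817) = 0.9040, z(0.462) = -0.0954, d' = 0.9994
Δd' = d'_Condition A − d'_Condition B = 0.9235 − 0.9994 = -0.0759
Condition B has the higher sensitivity.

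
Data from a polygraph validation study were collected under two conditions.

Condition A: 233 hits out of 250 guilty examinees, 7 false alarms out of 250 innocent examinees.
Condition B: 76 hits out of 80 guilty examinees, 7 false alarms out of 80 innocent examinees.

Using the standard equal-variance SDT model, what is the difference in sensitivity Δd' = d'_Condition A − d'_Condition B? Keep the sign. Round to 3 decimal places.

Condition A: z(0.9320) = 1.4909, z(0.0280) = -1.9110, d' = 3.4019
Condition B: z(0.9500) = 1.6449, z(0.0875) = -1.3563, d' = 3.0012
Δd' = d'_Condition A − d'_Condition B = 3.4019 − 3.0012 = 0.4007
Condition A has the higher sensitivity.

Δd' = 0.401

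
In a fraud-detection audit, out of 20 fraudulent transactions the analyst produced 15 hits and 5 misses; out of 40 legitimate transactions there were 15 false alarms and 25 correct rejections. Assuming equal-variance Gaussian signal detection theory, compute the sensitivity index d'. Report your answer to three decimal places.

d' = 0.993

H = 15/20 = 0.7500
FA = 15/40 = 0.3750
z(H) = z(0.7500) = 0.6745
z(FA) = z(0.3750) = -0.3186
d' = z(H) − z(FA) = 0.6745 − (-0.3186) = 0.9931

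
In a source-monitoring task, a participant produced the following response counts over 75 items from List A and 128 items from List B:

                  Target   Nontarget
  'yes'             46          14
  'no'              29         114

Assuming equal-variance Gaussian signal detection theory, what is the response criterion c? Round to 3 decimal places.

H = 46/75 = 0.6133
FA = 14/128 = 0.1094
Φ⁻¹(0.6133) = 0.2879, Φ⁻¹(0.1094) = -1.2297
c = −½·[z(H) + z(FA)] = −0.5 × (0.2879 + (-1.2297)) = 0.4709
c > 0: the participant has a conservative response bias.

c = 0.471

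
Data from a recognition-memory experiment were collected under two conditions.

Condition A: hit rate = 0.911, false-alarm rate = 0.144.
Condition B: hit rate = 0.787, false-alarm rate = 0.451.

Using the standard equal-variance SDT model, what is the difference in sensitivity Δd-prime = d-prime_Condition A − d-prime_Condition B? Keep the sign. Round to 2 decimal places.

Δd-prime = 1.49

Condition A: z(0.911) = 1.347, z(0.144) = -1.063, d' = 2.410
Condition B: z(0.787) = 0.796, z(0.451) = -0.123, d' = 0.919
Δd' = d'_Condition A − d'_Condition B = 2.410 − 0.919 = 1.491
Condition A has the higher sensitivity.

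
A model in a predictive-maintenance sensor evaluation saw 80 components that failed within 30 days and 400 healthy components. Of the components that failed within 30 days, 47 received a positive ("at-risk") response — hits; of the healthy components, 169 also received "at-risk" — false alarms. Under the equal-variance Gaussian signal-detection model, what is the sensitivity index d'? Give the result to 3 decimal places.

d' = 0.417

H = 47/80 = 0.5875
FA = 169/400 = 0.4225
Φ⁻¹(H) = 0.2211
Φ⁻¹(FA) = -0.1955
d' = z(H) − z(FA) = 0.2211 − (-0.1955) = 0.4166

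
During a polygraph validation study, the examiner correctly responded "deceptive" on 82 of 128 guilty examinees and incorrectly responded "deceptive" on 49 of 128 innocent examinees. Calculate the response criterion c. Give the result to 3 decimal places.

c = -0.031

H = 82/128 = 0.6406
FA = 49/128 = 0.3828
Φ⁻¹(H) = Φ⁻¹(0.6406) = 0.3601
Φ⁻¹(FA) = Φ⁻¹(0.3828) = -0.2981
c = −½·[z(H) + z(FA)] = −0.5 × (0.3601 + (-0.2981)) = -0.0310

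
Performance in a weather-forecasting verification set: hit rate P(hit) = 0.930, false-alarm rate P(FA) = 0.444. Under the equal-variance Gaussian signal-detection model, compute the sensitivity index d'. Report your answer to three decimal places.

Φ⁻¹(H) = 1.4758
Φ⁻¹(FA) = -0.1408
d' = z(H) − z(FA) = 1.4758 − (-0.1408) = 1.6166

d' = 1.617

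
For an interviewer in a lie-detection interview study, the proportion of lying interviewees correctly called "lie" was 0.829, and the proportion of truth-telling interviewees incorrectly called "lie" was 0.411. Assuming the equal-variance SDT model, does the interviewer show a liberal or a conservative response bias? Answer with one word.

liberal

z(H) = 0.950, z(FA) = -0.225
c = −½·(z(H) + z(FA)) = -0.3625
c < 0 → liberal criterion (biased toward responding “yes”).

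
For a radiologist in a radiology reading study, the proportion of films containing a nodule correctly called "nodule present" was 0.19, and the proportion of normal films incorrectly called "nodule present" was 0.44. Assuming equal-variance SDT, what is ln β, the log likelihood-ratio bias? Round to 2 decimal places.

ln β = -0.37

Φ⁻¹(H) = Φ⁻¹(0.19) = -0.878
Φ⁻¹(FA) = Φ⁻¹(0.44) = -0.151
ln β = −½·[z(H)² − z(FA)²] = −0.5 × (0.771 − 0.023) = -0.374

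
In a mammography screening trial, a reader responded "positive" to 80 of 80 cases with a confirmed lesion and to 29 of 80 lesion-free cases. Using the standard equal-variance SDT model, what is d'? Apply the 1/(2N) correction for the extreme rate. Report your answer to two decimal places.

d' = 2.85

The hit rate is 80/80 = 1, so apply the 1/(2N) correction: H → 1 − 1/(2·80) = 0.99375.
z(H) = z(0.99375) = 2.498
z(FA) = z(0.36250) = -0.352
d' = 2.498 − (-0.352) = 2.850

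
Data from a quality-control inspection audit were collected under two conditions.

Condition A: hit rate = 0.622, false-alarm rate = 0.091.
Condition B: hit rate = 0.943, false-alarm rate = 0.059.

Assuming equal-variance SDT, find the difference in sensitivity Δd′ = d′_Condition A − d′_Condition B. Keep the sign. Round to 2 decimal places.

Condition A: z(0.622) = 0.311, z(0.091) = -1.335, d' = 1.646
Condition B: z(0.943) = 1.580, z(0.059) = -1.563, d' = 3.143
Δd' = d'_Condition A − d'_Condition B = 1.646 − 3.143 = -1.497
Condition B has the higher sensitivity.

Δd′ = -1.50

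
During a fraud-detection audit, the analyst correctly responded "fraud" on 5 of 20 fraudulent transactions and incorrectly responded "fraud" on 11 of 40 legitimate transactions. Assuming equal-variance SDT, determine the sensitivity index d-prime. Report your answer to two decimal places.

H = 5/20 = 0.2500
FA = 11/40 = 0.2750
z(H) = -0.6745
z(FA) = -0.5978
d' = z(H) − z(FA) = -0.6745 − (-0.5978) = -0.0767

d-prime = -0.08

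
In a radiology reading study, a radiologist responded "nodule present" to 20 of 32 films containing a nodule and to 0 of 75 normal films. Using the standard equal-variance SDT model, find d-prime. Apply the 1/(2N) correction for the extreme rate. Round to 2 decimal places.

d-prime = 2.79

The false-alarm rate is 0/75 = 0, so apply the 1/(2N) correction: FA → 1/(2·75) = 0.00667.
z(H) = z(0.62500) = 0.319
z(FA) = z(0.00667) = -2.475
d' = 0.319 − (-2.475) = 2.794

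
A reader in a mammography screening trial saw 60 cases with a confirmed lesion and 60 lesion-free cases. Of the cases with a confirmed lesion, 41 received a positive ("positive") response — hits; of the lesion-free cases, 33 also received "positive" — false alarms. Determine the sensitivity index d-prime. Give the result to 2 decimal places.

H = 41/60 = 0.6833
FA = 33/60 = 0.5500
Φ⁻¹(H) = Φ⁻¹(0.6833) = 0.477
Φ⁻¹(FA) = Φ⁻¹(0.5500) = 0.126
d' = z(H) − z(FA) = 0.477 − 0.126 = 0.351

d-prime = 0.35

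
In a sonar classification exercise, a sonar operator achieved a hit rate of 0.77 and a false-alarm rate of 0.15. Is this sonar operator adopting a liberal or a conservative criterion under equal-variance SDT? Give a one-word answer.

conservative

z(H) = 0.739, z(FA) = -1.036
c = −½·(z(H) + z(FA)) = 0.1485
c > 0 → conservative criterion (biased toward responding “no”).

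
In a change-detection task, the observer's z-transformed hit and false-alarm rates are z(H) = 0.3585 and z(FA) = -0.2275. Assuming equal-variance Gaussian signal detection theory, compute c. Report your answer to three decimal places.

c = -0.066

c = −½·[z(H) + z(FA)] = −½·(0.3585 + (-0.2275)) = -0.0655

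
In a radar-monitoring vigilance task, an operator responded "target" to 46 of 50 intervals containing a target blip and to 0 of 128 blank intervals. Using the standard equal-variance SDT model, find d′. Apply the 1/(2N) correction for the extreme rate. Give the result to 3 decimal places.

d′ = 4.065

The false-alarm rate is 0/128 = 0, so apply the 1/(2N) correction: FA → 1/(2·128) = 0.00391.
z(H) = z(0.92000) = 1.4051
z(FA) = z(0.00391) = -2.6597
d' = 1.4051 − (-2.6597) = 4.0648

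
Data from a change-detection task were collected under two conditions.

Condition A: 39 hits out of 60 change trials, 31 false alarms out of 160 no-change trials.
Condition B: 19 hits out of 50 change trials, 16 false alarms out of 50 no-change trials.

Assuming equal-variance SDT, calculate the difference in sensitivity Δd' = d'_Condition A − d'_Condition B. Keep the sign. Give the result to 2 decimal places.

Δd' = 1.09

Condition A: z(0.6500) = 0.385, z(0.1938) = -0.864, d' = 1.249
Condition B: z(0.3800) = -0.305, z(0.3200) = -0.468, d' = 0.163
Δd' = d'_Condition A − d'_Condition B = 1.249 − 0.163 = 1.086
Condition A has the higher sensitivity.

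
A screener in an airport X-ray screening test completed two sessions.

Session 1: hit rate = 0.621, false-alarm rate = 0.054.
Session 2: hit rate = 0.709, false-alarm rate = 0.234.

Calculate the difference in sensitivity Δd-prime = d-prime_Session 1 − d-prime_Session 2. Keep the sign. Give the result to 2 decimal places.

Session 1: z(0.621) = 0.308, z(0.054) = -1.607, d' = 1.915
Session 2: z(0.709) = 0.550, z(0.234) = -0.726, d' = 1.276
Δd' = d'_Session 1 − d'_Session 2 = 1.915 − 1.276 = 0.639
Session 1 has the higher sensitivity.

Δd-prime = 0.64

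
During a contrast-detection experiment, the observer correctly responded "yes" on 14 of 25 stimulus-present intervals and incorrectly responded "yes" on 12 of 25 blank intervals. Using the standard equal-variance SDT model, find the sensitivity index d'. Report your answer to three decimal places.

H = 14/25 = 0.5600
FA = 12/25 = 0.4800
z(H) = 0.1510
z(FA) = -0.0502
d' = z(H) − z(FA) = 0.1510 − (-0.0502) = 0.2012

d' = 0.201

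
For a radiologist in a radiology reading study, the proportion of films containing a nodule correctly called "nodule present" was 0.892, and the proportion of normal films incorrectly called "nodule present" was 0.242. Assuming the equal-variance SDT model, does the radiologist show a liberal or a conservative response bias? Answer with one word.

z(H) = 1.237, z(FA) = -0.700
c = −½·(z(H) + z(FA)) = -0.2685
c < 0 → liberal criterion (biased toward responding “yes”).

liberal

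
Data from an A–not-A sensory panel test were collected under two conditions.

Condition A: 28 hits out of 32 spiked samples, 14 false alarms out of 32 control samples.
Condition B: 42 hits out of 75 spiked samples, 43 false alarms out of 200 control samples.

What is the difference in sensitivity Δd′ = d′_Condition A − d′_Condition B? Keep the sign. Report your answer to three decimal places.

Condition A: z(0.8750) = 1.1503, z(0.4375) = -0.1573, d' = 1.3076
Condition B: z(0.5600) = 0.1510, z(0.2150) = -0.7892, d' = 0.9402
Δd' = d'_Condition A − d'_Condition B = 1.3076 − 0.9402 = 0.3674
Condition A has the higher sensitivity.

Δd′ = 0.367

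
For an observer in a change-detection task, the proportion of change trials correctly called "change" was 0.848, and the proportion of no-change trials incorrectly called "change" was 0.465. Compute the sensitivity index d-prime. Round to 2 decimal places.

z(H) = 1.028
z(FA) = -0.088
d' = z(H) − z(FA) = 1.028 − (-0.088) = 1.116

d-prime = 1.12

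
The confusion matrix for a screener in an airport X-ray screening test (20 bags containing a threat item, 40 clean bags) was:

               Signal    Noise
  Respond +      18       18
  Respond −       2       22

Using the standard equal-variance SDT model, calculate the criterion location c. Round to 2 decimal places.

H = 18/20 = 0.9000
FA = 18/40 = 0.4500
Φ⁻¹(H) = Φ⁻¹(0.9000) = 1.2816
Φ⁻¹(FA) = Φ⁻¹(0.4500) = -0.1257
c = −½·[z(H) + z(FA)] = −0.5 × (1.2816 + (-0.1257)) = -0.57795
c < 0: the screener has a liberal response bias.

c = -0.58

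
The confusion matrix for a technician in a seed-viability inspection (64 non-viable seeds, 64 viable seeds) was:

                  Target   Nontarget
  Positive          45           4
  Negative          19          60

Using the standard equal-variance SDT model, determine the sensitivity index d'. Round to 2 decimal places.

H = 45/64 = 0.7031
FA = 4/64 = 0.0625
z(H) = z(0.7031) = 0.533
z(FA) = z(0.0625) = -1.534
d' = z(H) − z(FA) = 0.533 − (-1.534) = 2.067

d' = 2.07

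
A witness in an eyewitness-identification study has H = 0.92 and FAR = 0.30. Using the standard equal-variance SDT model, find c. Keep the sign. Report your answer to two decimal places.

c = -0.44

z(H) = z(0.92) = 1.4051
z(FA) = z(0.30) = -0.5244
c = −½·[z(H) + z(FA)] = −0.5 × (1.4051 + (-0.5244)) = -0.44035
c < 0: the witness has a liberal response bias.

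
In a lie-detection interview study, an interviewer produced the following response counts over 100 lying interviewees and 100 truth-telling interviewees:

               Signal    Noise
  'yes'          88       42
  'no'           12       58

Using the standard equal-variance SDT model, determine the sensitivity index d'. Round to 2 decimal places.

d' = 1.38

H = 88/100 = 0.8800
FA = 42/100 = 0.4200
z(H) = z(0.8800) = 1.175
z(FA) = z(0.4200) = -0.202
d' = z(H) − z(FA) = 1.175 − (-0.202) = 1.377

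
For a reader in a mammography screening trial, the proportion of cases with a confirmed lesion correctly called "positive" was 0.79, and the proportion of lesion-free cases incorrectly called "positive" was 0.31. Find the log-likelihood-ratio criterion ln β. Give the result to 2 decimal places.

ln β = -0.20

z(H) = z(0.79) = 0.806
z(FA) = z(0.31) = -0.496
ln β = −½·[z(H)² − z(FA)²] = −0.5 × (0.650 − 0.246) = -0.202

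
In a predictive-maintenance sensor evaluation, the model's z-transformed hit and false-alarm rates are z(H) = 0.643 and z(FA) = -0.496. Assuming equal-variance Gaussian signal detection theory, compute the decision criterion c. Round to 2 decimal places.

c = −½·[z(H) + z(FA)] = −½·(0.643 + (-0.496)) = -0.0735

c = -0.07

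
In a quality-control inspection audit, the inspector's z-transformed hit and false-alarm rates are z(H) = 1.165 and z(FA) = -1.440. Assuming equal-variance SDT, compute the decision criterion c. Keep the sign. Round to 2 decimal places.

c = 0.14

c = −½·[z(H) + z(FA)] = −½·(1.165 + (-1.440)) = 0.1375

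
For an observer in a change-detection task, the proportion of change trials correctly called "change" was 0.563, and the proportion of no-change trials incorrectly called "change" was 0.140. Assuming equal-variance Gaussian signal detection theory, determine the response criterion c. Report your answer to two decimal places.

c = 0.46

Φ⁻¹(H) = Φ⁻¹(0.563) = 0.159
Φ⁻¹(FA) = Φ⁻¹(0.140) = -1.080
c = −½·[z(H) + z(FA)] = −0.5 × (0.159 + (-1.080)) = 0.4605
c > 0: the observer has a conservative response bias.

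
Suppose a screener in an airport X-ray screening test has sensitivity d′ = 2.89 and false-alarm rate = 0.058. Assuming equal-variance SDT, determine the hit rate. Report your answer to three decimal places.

z(false-alarm rate) = z(0.058) = -1.5718
z(H) = z(FA) + d' = -1.5718 + 2.89 = 1.3182
hit rate = Φ(1.3182) = 0.9063

hit rate = 0.906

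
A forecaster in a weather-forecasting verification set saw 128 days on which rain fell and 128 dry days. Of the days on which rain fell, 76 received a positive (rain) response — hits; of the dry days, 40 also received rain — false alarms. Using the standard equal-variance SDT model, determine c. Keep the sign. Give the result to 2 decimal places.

H = 76/128 = 0.5938
FA = 40/128 = 0.3125
z(H) = 0.237
z(FA) = -0.489
c = −½·[z(H) + z(FA)] = −0.5 × (0.237 + (-0.489)) = 0.126
c > 0: the forecaster has a conservative response bias.

c = 0.13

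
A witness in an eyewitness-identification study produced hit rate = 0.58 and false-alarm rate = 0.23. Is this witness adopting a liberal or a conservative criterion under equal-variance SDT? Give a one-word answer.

z(H) = 0.202, z(FA) = -0.739
c = −½·(z(H) + z(FA)) = 0.2685
c > 0 → conservative criterion (biased toward responding “no”).

conservative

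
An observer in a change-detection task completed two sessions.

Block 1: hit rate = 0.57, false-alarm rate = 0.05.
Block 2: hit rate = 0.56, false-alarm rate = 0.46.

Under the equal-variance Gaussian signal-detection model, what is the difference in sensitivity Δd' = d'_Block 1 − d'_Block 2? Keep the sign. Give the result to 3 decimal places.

Δd' = 1.570

Block 1: z(0.57) = 0.1764, z(0.05) = -1.6449, d' = 1.8213
Block 2: z(0.56) = 0.1510, z(0.46) = -0.1004, d' = 0.2514
Δd' = d'_Block 1 − d'_Block 2 = 1.8213 − 0.2514 = 1.5699
Block 1 has the higher sensitivity.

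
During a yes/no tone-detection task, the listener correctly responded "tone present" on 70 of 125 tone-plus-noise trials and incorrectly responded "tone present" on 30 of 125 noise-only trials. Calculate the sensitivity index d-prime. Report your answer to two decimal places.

H = 70/125 = 0.5600
FA = 30/125 = 0.2400
z(H) = z(0.5600) = 0.151
z(FA) = z(0.2400) = -0.706
d' = z(H) − z(FA) = 0.151 − (-0.706) = 0.857

d-prime = 0.86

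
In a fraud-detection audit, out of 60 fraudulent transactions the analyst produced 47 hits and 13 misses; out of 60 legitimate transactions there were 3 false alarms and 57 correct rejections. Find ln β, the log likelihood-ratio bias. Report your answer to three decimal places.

H = 47/60 = 0.7833
FA = 3/60 = 0.0500
z(H) = 0.7834
z(FA) = -1.6449
ln β = −½·[z(H)² − z(FA)²] = −0.5 × (0.6137 − 2.7057) = 1.0460

ln β = 1.046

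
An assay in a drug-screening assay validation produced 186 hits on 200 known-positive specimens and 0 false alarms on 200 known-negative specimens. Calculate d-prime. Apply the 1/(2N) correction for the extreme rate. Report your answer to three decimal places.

The false-alarm rate is 0/200 = 0, so apply the 1/(2N) correction: FA → 1/(2·200) = 0.00250.
z(H) = z(0.93000) = 1.4758
z(FA) = z(0.00250) = -2.8070
d' = 1.4758 − (-2.8070) = 4.2828

d-prime = 4.283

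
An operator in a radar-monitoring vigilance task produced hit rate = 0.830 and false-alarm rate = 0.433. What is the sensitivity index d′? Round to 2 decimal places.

d′ = 1.12

z(H) = 0.9542
z(FA) = -0.1687
d' = z(H) − z(FA) = 0.9542 − (-0.1687) = 1.1229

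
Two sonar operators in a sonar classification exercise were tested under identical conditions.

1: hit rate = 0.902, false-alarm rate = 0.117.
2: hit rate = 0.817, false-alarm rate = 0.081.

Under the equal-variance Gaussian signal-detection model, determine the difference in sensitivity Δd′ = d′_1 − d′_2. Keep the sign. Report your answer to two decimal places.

1: z(0.902) = 1.293, z(0.117) = -1.190, d' = 2.483
2: z(0.817) = 0.904, z(0.081) = -1.398, d' = 2.302
Δd' = d'_1 − d'_2 = 2.483 − 2.302 = 0.181
1 has the higher sensitivity.

Δd′ = 0.18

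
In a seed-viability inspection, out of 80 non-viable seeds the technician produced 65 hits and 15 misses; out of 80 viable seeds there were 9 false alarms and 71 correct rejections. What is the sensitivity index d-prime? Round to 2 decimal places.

H = 65/80 = 0.8125
FA = 9/80 = 0.1125
z(H) = z(0.8125) = 0.8871
z(FA) = z(0.1125) = -1.2133
d' = z(H) − z(FA) = 0.8871 − (-1.2133) = 2.1004

d-prime = 2.10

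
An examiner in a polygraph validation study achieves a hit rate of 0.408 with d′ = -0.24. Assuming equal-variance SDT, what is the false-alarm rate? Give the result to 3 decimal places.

false-alarm rate = 0.503

z(hit rate) = z(0.408) = -0.2327
z(FA) = z(H) − d' = -0.2327 − (-0.24) = 0.0073
false-alarm rate = Φ(0.0073) = 0.5029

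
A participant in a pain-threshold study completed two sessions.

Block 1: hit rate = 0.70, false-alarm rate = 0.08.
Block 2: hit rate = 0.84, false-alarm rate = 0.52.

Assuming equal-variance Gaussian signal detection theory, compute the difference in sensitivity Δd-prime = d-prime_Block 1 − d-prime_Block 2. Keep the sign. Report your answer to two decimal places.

Block 1: z(0.70) = 0.524, z(0.08) = -1.405, d' = 1.929
Block 2: z(0.84) = 0.994, z(0.52) = 0.050, d' = 0.944
Δd' = d'_Block 1 − d'_Block 2 = 1.929 − 0.944 = 0.985
Block 1 has the higher sensitivity.

Δd-prime = 0.99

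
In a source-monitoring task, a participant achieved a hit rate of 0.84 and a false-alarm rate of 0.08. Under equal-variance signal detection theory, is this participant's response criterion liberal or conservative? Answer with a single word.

z(H) = 0.994, z(FA) = -1.405
c = −½·(z(H) + z(FA)) = 0.2055
c > 0 → conservative criterion (biased toward responding “no”).

conservative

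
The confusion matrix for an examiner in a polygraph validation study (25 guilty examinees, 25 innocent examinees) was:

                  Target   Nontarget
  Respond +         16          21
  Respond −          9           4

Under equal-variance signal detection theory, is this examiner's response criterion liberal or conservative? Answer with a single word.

z(H) = 0.358, z(FA) = 0.994
c = −½·(z(H) + z(FA)) = -0.676
c < 0 → liberal criterion (biased toward responding “yes”).

liberal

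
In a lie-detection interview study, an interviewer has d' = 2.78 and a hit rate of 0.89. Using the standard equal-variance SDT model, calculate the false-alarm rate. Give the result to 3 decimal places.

false-alarm rate = 0.060

z(hit rate) = z(0.89) = 1.2265
z(FA) = z(H) − d' = 1.2265 − 2.78 = -1.5535
false-alarm rate = Φ(-1.5535) = 0.0602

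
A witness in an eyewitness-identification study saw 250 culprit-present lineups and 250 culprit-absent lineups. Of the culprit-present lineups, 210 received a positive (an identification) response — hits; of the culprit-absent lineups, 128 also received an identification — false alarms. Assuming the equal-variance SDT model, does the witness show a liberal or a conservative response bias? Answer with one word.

z(H) = 0.994, z(FA) = 0.030
c = −½·(z(H) + z(FA)) = -0.512
c < 0 → liberal criterion (biased toward responding “yes”).

liberal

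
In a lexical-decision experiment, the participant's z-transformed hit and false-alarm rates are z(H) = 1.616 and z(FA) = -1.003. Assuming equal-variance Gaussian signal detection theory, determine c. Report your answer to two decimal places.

c = −½·[z(H) + z(FA)] = −½·(1.616 + (-1.003)) = -0.3065
c < 0: the participant has a liberal response bias.

c = -0.31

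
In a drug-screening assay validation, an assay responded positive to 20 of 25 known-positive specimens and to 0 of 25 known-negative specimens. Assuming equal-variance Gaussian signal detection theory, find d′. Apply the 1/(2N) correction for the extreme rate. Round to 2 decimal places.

The false-alarm rate is 0/25 = 0, so apply the 1/(2N) correction: FA → 1/(2·25) = 0.02000.
z(H) = z(0.80000) = 0.842
z(FA) = z(0.02000) = -2.054
d' = 0.842 − (-2.054) = 2.896

d′ = 2.90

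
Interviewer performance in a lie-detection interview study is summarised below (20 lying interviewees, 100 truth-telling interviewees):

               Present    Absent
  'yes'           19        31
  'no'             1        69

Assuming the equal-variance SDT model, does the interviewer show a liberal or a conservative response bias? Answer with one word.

z(H) = 1.645, z(FA) = -0.496
c = −½·(z(H) + z(FA)) = -0.5745
c < 0 → liberal criterion (biased toward responding “yes”).

liberal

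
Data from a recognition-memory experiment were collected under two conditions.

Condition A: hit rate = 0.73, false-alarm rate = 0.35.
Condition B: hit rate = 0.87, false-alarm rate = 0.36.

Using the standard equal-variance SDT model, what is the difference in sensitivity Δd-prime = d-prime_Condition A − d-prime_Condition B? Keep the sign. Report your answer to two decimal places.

Δd-prime = -0.49

Condition A: z(0.73) = 0.613, z(0.35) = -0.385, d' = 0.998
Condition B: z(0.87) = 1.126, z(0.36) = -0.358, d' = 1.484
Δd' = d'_Condition A − d'_Condition B = 0.998 − 1.484 = -0.486
Condition B has the higher sensitivity.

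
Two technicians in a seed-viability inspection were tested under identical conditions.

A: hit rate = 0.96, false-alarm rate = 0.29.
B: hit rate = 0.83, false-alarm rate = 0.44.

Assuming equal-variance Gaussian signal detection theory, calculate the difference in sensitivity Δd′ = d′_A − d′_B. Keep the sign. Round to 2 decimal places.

Δd′ = 1.20

A: z(0.96) = 1.751, z(0.29) = -0.553, d' = 2.304
B: z(0.83) = 0.954, z(0.44) = -0.151, d' = 1.105
Δd' = d'_A − d'_B = 2.304 − 1.105 = 1.199
A has the higher sensitivity.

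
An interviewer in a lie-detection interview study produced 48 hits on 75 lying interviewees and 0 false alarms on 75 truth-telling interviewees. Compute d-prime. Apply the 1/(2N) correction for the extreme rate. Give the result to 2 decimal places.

d-prime = 2.83

The false-alarm rate is 0/75 = 0, so apply the 1/(2N) correction: FA → 1/(2·75) = 0.00667.
z(H) = z(0.64000) = 0.358
z(FA) = z(0.00667) = -2.475
d' = 0.358 − (-2.475) = 2.833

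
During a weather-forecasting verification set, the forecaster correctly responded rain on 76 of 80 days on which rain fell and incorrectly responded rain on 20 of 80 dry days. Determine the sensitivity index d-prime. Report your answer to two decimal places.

d-prime = 2.32

H = 76/80 = 0.9500
FA = 20/80 = 0.2500
z(0.9500) = 1.645, z(0.2500) = -0.674
d' = z(H) − z(FA) = 1.645 − (-0.674) = 2.319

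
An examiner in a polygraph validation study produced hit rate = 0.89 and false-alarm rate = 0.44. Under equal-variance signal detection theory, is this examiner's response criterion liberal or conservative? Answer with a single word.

z(H) = 1.227, z(FA) = -0.151
c = −½·(z(H) + z(FA)) = -0.538
c < 0 → liberal criterion (biased toward responding “yes”).

liberal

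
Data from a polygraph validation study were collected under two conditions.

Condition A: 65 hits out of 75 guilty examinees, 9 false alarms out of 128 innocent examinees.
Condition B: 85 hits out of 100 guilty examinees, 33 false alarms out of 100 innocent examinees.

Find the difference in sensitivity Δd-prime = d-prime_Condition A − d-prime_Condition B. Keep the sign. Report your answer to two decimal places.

Δd-prime = 1.11

Condition A: z(0.8667) = 1.111, z(0.0703) = -1.474, d' = 2.585
Condition B: z(0.8500) = 1.036, z(0.3300) = -0.440, d' = 1.476
Δd' = d'_Condition A − d'_Condition B = 2.585 − 1.476 = 1.109
Condition A has the higher sensitivity.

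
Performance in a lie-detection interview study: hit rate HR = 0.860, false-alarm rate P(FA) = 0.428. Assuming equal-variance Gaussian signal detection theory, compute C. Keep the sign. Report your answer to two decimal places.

z(0.860) = 1.0803, z(0.428) = -0.1815
c = −½·[z(H) + z(FA)] = −0.5 × (1.0803 + (-0.1815)) = -0.4494
c < 0: the interviewer has a liberal response bias.

C = -0.45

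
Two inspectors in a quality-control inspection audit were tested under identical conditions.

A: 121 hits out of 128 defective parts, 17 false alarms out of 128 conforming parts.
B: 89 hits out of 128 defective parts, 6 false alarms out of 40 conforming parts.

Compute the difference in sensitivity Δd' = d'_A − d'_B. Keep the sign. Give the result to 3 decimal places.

Δd' = 1.167

A: z(0.9453) = 1.6009, z(0.1328) = -1.1133, d' = 2.7142
B: z(0.6953) = 0.5109, z(0.1500) = -1.0364, d' = 1.5473
Δd' = d'_A − d'_B = 2.7142 − 1.5473 = 1.1669
A has the higher sensitivity.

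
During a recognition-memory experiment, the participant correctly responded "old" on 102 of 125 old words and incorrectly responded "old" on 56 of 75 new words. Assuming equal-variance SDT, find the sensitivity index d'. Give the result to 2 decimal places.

d' = 0.24

H = 102/125 = 0.8160
FA = 56/75 = 0.7467
z(H) = 0.900
z(FA) = 0.664
d' = z(H) − z(FA) = 0.900 − 0.664 = 0.236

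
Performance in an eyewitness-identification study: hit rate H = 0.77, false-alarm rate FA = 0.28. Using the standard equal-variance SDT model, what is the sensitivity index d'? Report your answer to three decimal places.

d' = 1.322

z(0.77) = 0.7388, z(0.28) = -0.5828
d' = z(H) − z(FA) = 0.7388 − (-0.5828) = 1.3216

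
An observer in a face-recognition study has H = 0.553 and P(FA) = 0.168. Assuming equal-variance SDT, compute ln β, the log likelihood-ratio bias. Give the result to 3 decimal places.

ln β = 0.454

Φ⁻¹(0.553) = 0.1332, Φ⁻¹(0.168) = -0.9621
ln β = −½·[z(H)² − z(FA)²] = −0.5 × (0.0177 − 0.9256) = 0.45395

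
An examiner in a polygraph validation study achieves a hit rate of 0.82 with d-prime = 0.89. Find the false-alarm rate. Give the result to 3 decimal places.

false-alarm rate = 0.510

z(hit rate) = z(0.82) = 0.9154
z(FA) = z(H) − d' = 0.9154 − 0.89 = 0.0254
false-alarm rate = Φ(0.0254) = 0.5101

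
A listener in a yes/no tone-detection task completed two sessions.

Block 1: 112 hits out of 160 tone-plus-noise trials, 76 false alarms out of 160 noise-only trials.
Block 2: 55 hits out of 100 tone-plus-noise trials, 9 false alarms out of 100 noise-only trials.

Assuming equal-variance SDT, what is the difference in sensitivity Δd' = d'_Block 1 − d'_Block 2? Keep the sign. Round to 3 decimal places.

Δd' = -0.879

Block 1: z(0.7000) = 0.5244, z(0.4750) = -0.0627, d' = 0.5871
Block 2: z(0.5500) = 0.1257, z(0.0900) = -1.3408, d' = 1.4665
Δd' = d'_Block 1 − d'_Block 2 = 0.5871 − 1.4665 = -0.8794
Block 2 has the higher sensitivity.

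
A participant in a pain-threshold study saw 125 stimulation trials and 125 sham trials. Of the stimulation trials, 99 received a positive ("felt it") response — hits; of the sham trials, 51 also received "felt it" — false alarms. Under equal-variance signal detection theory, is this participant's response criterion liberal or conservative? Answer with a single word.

z(H) = 0.813, z(FA) = -0.233
c = −½·(z(H) + z(FA)) = -0.290
c < 0 → liberal criterion (biased toward responding “yes”).

liberal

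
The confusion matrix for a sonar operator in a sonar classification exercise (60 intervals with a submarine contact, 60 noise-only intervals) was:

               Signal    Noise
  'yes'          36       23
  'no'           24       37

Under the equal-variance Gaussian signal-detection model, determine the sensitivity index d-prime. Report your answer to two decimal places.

d-prime = 0.55

H = 36/60 = 0.6000
FA = 23/60 = 0.3833
Φ⁻¹(H) = Φ⁻¹(0.6000) = 0.2533
Φ⁻¹(FA) = Φ⁻¹(0.3833) = -0.2968
d' = z(H) − z(FA) = 0.2533 − (-0.2968) = 0.5501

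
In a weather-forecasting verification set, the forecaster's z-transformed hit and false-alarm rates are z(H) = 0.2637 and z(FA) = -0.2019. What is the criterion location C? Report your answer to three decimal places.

C = -0.031

c = −½·[z(H) + z(FA)] = −½·(0.2637 + (-0.2019)) = -0.0309
c < 0: the forecaster has a liberal response bias.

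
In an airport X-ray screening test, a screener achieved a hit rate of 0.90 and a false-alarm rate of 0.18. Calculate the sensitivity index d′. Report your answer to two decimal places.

z(H) = z(0.90) = 1.282
z(FA) = z(0.18) = -0.915
d' = z(H) − z(FA) = 1.282 − (-0.915) = 2.197

d′ = 2.20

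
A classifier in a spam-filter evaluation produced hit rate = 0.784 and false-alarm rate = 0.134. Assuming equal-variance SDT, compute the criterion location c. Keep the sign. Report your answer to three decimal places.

z(H) = 0.7858
z(FA) = -1.1077
c = −½·[z(H) + z(FA)] = −0.5 × (0.7858 + (-1.1077)) = 0.16095
c > 0: the classifier has a conservative response bias.

c = 0.161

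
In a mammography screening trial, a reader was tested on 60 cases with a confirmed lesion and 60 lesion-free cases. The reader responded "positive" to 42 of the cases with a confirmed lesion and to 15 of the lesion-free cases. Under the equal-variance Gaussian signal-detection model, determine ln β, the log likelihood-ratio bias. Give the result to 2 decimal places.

ln β = 0.09

H = 42/60 = 0.7000
FA = 15/60 = 0.2500
Φ⁻¹(0.7000) = 0.524, Φ⁻¹(0.2500) = -0.674
ln β = −½·[z(H)² − z(FA)²] = −0.5 × (0.275 − 0.454) = 0.0895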